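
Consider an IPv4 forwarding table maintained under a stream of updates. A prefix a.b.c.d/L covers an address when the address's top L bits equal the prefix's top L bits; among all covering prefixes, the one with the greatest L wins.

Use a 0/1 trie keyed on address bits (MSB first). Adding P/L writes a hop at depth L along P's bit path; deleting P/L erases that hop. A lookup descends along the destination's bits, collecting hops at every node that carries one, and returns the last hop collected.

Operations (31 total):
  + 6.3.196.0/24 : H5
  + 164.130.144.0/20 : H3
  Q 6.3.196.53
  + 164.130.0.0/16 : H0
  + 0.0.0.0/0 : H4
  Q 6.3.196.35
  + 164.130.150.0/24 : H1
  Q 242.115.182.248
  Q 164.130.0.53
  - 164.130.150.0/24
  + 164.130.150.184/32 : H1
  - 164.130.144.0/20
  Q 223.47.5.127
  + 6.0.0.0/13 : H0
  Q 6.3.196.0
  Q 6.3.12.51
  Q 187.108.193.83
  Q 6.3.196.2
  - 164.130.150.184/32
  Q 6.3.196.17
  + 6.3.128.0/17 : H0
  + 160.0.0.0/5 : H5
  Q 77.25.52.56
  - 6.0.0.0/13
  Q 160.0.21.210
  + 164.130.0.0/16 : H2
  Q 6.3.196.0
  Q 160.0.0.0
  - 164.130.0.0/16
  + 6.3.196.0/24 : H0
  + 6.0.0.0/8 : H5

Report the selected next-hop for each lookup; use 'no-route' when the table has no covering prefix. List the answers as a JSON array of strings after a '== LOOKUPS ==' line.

Apply in order:
  add 6.3.196.0/24 -> H5 at depth 24
  add 164.130.144.0/20 -> H3 at depth 20
  ? 6.3.196.53  path d0:-→d1:-→d2:-→d3:-→d4:-→d5:-→d6:-→d7:-→d8:-→d9:-→d10:-→d11:-→d12:-→d13:-→d14:-→d15:-→d16:-→d17:-→d18:-→d19:-→d20:-→d21:-→d22:-→d23:-→d24:H5  best=H5
  add 164.130.0.0/16 -> H0 at depth 16
  add 0.0.0.0/0 -> H4 at depth 0
  ? 6.3.196.35  path d0:H4→d1:-→d2:-→d3:-→d4:-→d5:-→d6:-→d7:-→d8:-→d9:-→d10:-→d11:-→d12:-→d13:-→d14:-→d15:-→d16:-→d17:-→d18:-→d19:-→d20:-→d21:-→d22:-→d23:-→d24:H5  best=H5
  add 164.130.150.0/24 -> H1 at depth 24
  ? 242.115.182.248  path d0:H4→d1:-  best=H4
  ? 164.130.0.53  path d0:H4→d1:-→d2:-→d3:-→d4:-→d5:-→d6:-→d7:-→d8:-→d9:-→d10:-→d11:-→d12:-→d13:-→d14:-→d15:-→d16:H0  best=H0
  del 164.130.150.0/24 (clear depth 24)
  add 164.130.150.184/32 -> H1 at depth 32
  del 164.130.144.0/20 (clear depth 20)
  ? 223.47.5.127  path d0:H4→d1:-  best=H4
  add 6.0.0.0/13 -> H0 at depth 13
  ? 6.3.196.0  path d0:H4→d1:-→d2:-→d3:-→d4:-→d5:-→d6:-→d7:-→d8:-→d9:-→d10:-→d11:-→d12:-→d13:H0→d14:-→d15:-→d16:-→d17:-→d18:-→d19:-→d20:-→d21:-→d22:-→d23:-→d24:H5  best=H5
  ? 6.3.12.51  path d0:H4→d1:-→d2:-→d3:-→d4:-→d5:-→d6:-→d7:-→d8:-→d9:-→d10:-→d11:-→d12:-→d13:H0→d14:-→d15:-→d16:-  best=H0
  ? 187.108.193.83  path d0:H4→d1:-→d2:-→d3:-  best=H4
  ? 6.3.196.2  path d0:H4→d1:-→d2:-→d3:-→d4:-→d5:-→d6:-→d7:-→d8:-→d9:-→d10:-→d11:-→d12:-→d13:H0→d14:-→d15:-→d16:-→d17:-→d18:-→d19:-→d20:-→d21:-→d22:-→d23:-→d24:H5  best=H5
  del 164.130.150.184/32 (clear depth 32)
  ? 6.3.196.17  path d0:H4→d1:-→d2:-→d3:-→d4:-→d5:-→d6:-→d7:-→d8:-→d9:-→d10:-→d11:-→d12:-→d13:H0→d14:-→d15:-→d16:-→d17:-→d18:-→d19:-→d20:-→d21:-→d22:-→d23:-→d24:H5  best=H5
  add 6.3.128.0/17 -> H0 at depth 17
  add 160.0.0.0/5 -> H5 at depth 5
  ? 77.25.52.56  path d0:H4→d1:-  best=H4
  del 6.0.0.0/13 (clear depth 13)
  ? 160.0.21.210  path d0:H4→d1:-→d2:-→d3:-→d4:-→d5:H5  best=H5
  add 164.130.0.0/16 -> H2 at depth 16
  ? 6.3.196.0  path d0:H4→d1:-→d2:-→d3:-→d4:-→d5:-→d6:-→d7:-→d8:-→d9:-→d10:-→d11:-→d12:-→d13:-→d14:-→d15:-→d16:-→d17:H0→d18:-→d19:-→d20:-→d21:-→d22:-→d23:-→d24:H5  best=H5
  ? 160.0.0.0  path d0:H4→d1:-→d2:-→d3:-→d4:-→d5:H5  best=H5
  del 164.130.0.0/16 (clear depth 16)
  add 6.3.196.0/24 -> H0 at depth 24
  add 6.0.0.0/8 -> H5 at depth 8

== LOOKUPS ==
["H5","H5","H4","H0","H4","H5","H0","H4","H5","H5","H4","H5","H5","H5"]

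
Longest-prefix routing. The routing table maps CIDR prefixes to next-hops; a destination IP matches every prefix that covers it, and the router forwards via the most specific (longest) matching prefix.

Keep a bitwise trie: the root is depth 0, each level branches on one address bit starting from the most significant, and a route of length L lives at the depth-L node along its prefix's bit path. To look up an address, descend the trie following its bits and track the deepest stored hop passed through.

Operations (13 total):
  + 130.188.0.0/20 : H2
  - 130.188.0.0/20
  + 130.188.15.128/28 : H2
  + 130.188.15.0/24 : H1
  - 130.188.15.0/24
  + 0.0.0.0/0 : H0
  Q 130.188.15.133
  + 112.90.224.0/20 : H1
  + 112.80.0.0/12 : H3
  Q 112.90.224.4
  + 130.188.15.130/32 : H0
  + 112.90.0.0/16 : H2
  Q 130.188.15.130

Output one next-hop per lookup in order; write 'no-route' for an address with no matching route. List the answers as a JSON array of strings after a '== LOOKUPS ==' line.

Apply in order:
  add 130.188.0.0/20 -> H2 at depth 20
  - 130.188.0.0/20 clear@20
  add 130.188.15.128/28 -> H2 at depth 28
  add 130.188.15.0/24 -> H1 at depth 24
  - 130.188.15.0/24 clear@24
  add 0.0.0.0/0 -> H0 at depth 0
  lookup 130.188.15.133: bits 1000001010111100000011111000 walk d0:H0→d1:-→d2:-→d3:-→d4:-→d5:-→d6:-→d7:-→d8:-→d9:-→d10:-→d11:-→d12:-→d13:-→d14:-→d15:-→d16:-→d17:-→d18:-→d19:-→d20:-→d21:-→d22:-→d23:-→d24:-→d25:-→d26:-→d27:-→d28:H2 -> H2
  add 112.90.224.0/20 -> H1 at depth 20
  add 112.80.0.0/12 -> H3 at depth 12
  lookup 112.90.224.4: bits 01110000010110101110 walk d0:H0→d1:-→d2:-→d3:-→d4:-→d5:-→d6:-→d7:-→d8:-→d9:-→d10:-→d11:-→d12:H3→d13:-→d14:-→d15:-→d16:-→d17:-→d18:-→d19:-→d20:H1 -> H1
  add 130.188.15.130/32 -> H0 at depth 32
  add 112.90.0.0/16 -> H2 at depth 16
  lookup 130.188.15.130: bits 10000010101111000000111110000010 walk d0:H0→d1:-→d2:-→d3:-→d4:-→d5:-→d6:-→d7:-→d8:-→d9:-→d10:-→d11:-→d12:-→d13:-→d14:-→d15:-→d16:-→d17:-→d18:-→d19:-→d20:-→d21:-→d22:-→d23:-→d24:-→d25:-→d26:-→d27:-→d28:H2→d29:-→d30:-→d31:-→d32:H0 -> H0

== LOOKUPS ==
["H2","H1","H0"]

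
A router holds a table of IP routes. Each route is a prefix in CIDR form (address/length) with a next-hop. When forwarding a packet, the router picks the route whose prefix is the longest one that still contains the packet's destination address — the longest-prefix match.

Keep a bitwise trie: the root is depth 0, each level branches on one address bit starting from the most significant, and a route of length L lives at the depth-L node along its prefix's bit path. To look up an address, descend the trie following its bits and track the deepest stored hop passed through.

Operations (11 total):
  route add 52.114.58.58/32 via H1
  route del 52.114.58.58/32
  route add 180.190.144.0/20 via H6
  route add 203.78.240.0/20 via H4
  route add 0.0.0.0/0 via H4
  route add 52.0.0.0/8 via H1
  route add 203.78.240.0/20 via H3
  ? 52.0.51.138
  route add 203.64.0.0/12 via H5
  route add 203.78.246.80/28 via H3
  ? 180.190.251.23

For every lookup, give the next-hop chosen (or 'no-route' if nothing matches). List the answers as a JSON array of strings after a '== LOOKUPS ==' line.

Apply in order:
  add 52.114.58.58/32 -> H1 at depth 32
  del 52.114.58.58/32 (clear depth 32)
  add 180.190.144.0/20 -> H6 at depth 20
  add 203.78.240.0/20 -> H4 at depth 20
  add 0.0.0.0/0 -> H4 at depth 0
  add 52.0.0.0/8 -> H1 at depth 8
  add 203.78.240.0/20 -> H3 at depth 20
  Q 52.0.51.138: descend 001101000 ; hops seen [H4,H1] ; pick H1
  add 203.64.0.0/12 -> H5 at depth 12
  add 203.78.246.80/28 -> H3 at depth 28
  Q 180.190.251.23: descend 10110100101111101 ; hops seen [H4] ; pick H4

== LOOKUPS ==
["H1","H4"]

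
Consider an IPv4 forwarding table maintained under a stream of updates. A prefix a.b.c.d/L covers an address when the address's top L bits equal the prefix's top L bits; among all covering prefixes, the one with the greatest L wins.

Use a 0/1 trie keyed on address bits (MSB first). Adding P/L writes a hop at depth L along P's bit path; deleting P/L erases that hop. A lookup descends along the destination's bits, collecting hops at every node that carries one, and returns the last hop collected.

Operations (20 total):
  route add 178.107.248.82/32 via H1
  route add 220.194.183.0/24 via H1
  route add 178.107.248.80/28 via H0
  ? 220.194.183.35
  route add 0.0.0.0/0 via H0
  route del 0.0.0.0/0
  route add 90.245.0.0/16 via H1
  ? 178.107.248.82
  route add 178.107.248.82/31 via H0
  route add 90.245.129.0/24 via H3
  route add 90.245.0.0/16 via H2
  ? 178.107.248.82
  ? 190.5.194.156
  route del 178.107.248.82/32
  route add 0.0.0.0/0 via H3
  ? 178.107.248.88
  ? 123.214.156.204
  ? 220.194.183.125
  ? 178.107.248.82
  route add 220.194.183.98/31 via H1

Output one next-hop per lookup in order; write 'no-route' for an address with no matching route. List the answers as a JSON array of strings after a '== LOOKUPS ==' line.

Trace:
  add 178.107.248.82/32 -> H1 at depth 32
  add 220.194.183.0/24 -> H1 at depth 24
  add 178.107.248.80/28 -> H0 at depth 28
  Q 220.194.183.35: descend 110111001100001010110111 ; hops seen [H1] ; pick H1
  add 0.0.0.0/0 -> H0 at depth 0
  del 0.0.0.0/0 (clear depth 0)
  add 90.245.0.0/16 -> H1 at depth 16
  Q 178.107.248.82: descend 10110010011010111111100001010010 ; hops seen [H0,H1] ; pick H1
  add 178.107.248.82/31 -> H0 at depth 31
  add 90.245.129.0/24 -> H3 at depth 24
  add 90.245.0.0/16 -> H2 at depth 16
  Q 178.107.248.82: descend 10110010011010111111100001010010 ; hops seen [H0,H0,H1] ; pick H1
  Q 190.5.194.156: descend 1011 ; hops seen [∅] ; pick no-route
  del 178.107.248.82/32 (clear depth 32)
  add 0.0.0.0/0 -> H3 at depth 0
  Q 178.107.248.88: descend 1011001001101011111110000101 ; hops seen [H3,H0] ; pick H0
  Q 123.214.156.204: descend 01 ; hops seen [H3] ; pick H3
  Q 220.194.183.125: descend 110111001100001010110111 ; hops seen [H3,H1] ; pick H1
  Q 178.107.248.82: descend 10110010011010111111100001010010 ; hops seen [H3,H0,H0] ; pick H0
  add 220.194.183.98/31 -> H1 at depth 31

== LOOKUPS ==
["H1","H1","H1","no-route","H0","H3","H1","H0"]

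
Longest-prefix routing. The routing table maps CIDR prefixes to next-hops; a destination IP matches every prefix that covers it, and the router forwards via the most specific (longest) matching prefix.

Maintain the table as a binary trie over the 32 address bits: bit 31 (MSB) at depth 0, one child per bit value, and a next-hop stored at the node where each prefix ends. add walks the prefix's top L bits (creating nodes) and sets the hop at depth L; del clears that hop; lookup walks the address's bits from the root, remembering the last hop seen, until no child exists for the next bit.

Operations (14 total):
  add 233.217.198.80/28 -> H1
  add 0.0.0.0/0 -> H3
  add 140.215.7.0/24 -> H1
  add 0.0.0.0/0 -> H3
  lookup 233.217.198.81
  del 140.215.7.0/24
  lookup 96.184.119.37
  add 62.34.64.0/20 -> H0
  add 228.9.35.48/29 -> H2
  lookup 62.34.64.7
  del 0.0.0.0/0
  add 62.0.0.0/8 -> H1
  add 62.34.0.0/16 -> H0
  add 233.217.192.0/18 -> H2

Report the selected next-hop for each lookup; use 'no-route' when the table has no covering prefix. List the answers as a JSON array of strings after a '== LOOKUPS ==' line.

Process each operation:
  + 233.217.198.80/28 (H1) depth=28
  + 0.0.0.0/0 (H3) depth=0
  + 140.215.7.0/24 (H1) depth=24
  + 0.0.0.0/0 (H3) depth=0
  Q 233.217.198.81: descend 1110100111011001110001100101 ; hops seen [H3,H1] ; pick H1
  del 140.215.7.0/24 (clear depth 24)
  Q 96.184.119.37: descend ε ; hops seen [H3] ; pick H3
  + 62.34.64.0/20 (H0) depth=20
  + 228.9.35.48/29 (H2) depth=29
  Q 62.34.64.7: descend 00111110001000100100 ; hops seen [H3,H0] ; pick H0
  del 0.0.0.0/0 (clear depth 0)
  + 62.0.0.0/8 (H1) depth=8
  + 62.34.0.0/16 (H0) depth=16
  + 233.217.192.0/18 (H2) depth=18

== LOOKUPS ==
["H1","H3","H0"]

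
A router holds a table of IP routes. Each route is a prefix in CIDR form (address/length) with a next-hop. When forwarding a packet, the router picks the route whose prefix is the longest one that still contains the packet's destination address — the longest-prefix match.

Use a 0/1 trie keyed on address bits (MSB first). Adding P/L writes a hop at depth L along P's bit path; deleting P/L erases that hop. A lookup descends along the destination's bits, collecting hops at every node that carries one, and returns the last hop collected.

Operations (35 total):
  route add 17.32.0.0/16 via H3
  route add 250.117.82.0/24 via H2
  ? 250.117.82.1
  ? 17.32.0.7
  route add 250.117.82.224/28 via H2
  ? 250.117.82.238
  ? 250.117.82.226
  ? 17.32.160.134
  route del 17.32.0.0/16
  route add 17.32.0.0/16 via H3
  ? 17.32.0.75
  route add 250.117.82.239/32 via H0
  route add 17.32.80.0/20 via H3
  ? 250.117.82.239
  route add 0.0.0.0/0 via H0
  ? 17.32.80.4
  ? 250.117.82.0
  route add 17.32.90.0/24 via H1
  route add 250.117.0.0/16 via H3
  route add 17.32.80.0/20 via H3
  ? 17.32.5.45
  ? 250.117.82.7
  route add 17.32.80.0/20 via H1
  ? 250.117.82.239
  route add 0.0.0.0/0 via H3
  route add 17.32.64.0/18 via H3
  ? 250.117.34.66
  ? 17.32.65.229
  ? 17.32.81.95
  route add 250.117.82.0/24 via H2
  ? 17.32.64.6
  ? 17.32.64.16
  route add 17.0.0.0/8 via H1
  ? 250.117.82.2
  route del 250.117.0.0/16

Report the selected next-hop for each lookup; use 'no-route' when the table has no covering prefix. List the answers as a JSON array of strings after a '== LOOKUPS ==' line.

Apply in order:
  + 17.32.0.0/16 (H3) depth=16
  + 250.117.82.0/24 (H2) depth=24
  ? 250.117.82.1  path d0:-→d1:-→d2:-→d3:-→d4:-→d5:-→d6:-→d7:-→d8:-→d9:-→d10:-→d11:-→d12:-→d13:-→d14:-→d15:-→d16:-→d17:-→d18:-→d19:-→d20:-→d21:-→d22:-→d23:-→d24:H2  best=H2
  ? 17.32.0.7  path d0:-→d1:-→d2:-→d3:-→d4:-→d5:-→d6:-→d7:-→d8:-→d9:-→d10:-→d11:-→d12:-→d13:-→d14:-→d15:-→d16:H3  best=H3
  + 250.117.82.224/28 (H2) depth=28
  ? 250.117.82.238  path d0:-→d1:-→d2:-→d3:-→d4:-→d5:-→d6:-→d7:-→d8:-→d9:-→d10:-→d11:-→d12:-→d13:-→d14:-→d15:-→d16:-→d17:-→d18:-→d19:-→d20:-→d21:-→d22:-→d23:-→d24:H2→d25:-→d26:-→d27:-→d28:H2  best=H2
  ? 250.117.82.226  path d0:-→d1:-→d2:-→d3:-→d4:-→d5:-→d6:-→d7:-→d8:-→d9:-→d10:-→d11:-→d12:-→d13:-→d14:-→d15:-→d16:-→d17:-→d18:-→d19:-→d20:-→d21:-→d22:-→d23:-→d24:H2→d25:-→d26:-→d27:-→d28:H2  best=H2
  ? 17.32.160.134  path d0:-→d1:-→d2:-→d3:-→d4:-→d5:-→d6:-→d7:-→d8:-→d9:-→d10:-→d11:-→d12:-→d13:-→d14:-→d15:-→d16:H3  best=H3
  del 17.32.0.0/16 (clear depth 16)
  + 17.32.0.0/16 (H3) depth=16
  ? 17.32.0.75  path d0:-→d1:-→d2:-→d3:-→d4:-→d5:-→d6:-→d7:-→d8:-→d9:-→d10:-→d11:-→d12:-→d13:-→d14:-→d15:-→d16:H3  best=H3
  + 250.117.82.239/32 (H0) depth=32
  + 17.32.80.0/20 (H3) depth=20
  ? 250.117.82.239  path d0:-→d1:-→d2:-→d3:-→d4:-→d5:-→d6:-→d7:-→d8:-→d9:-→d10:-→d11:-→d12:-→d13:-→d14:-→d15:-→d16:-→d17:-→d18:-→d19:-→d20:-→d21:-→d22:-→d23:-→d24:H2→d25:-→d26:-→d27:-→d28:H2→d29:-→d30:-→d31:-→d32:H0  best=H0
  + 0.0.0.0/0 (H0) depth=0
  ? 17.32.80.4  path d0:H0→d1:-→d2:-→d3:-→d4:-→d5:-→d6:-→d7:-→d8:-→d9:-→d10:-→d11:-→d12:-→d13:-→d14:-→d15:-→d16:H3→d17:-→d18:-→d19:-→d20:H3  best=H3
  ? 250.117.82.0  path d0:H0→d1:-→d2:-→d3:-→d4:-→d5:-→d6:-→d7:-→d8:-→d9:-→d10:-→d11:-→d12:-→d13:-→d14:-→d15:-→d16:-→d17:-→d18:-→d19:-→d20:-→d21:-→d22:-→d23:-→d24:H2  best=H2
  + 17.32.90.0/24 (H1) depth=24
  + 250.117.0.0/16 (H3) depth=16
  + 17.32.80.0/20 (H3) depth=20
  ? 17.32.5.45  path d0:H0→d1:-→d2:-→d3:-→d4:-→d5:-→d6:-→d7:-→d8:-→d9:-→d10:-→d11:-→d12:-→d13:-→d14:-→d15:-→d16:H3→d17:-  best=H3
  ? 250.117.82.7  path d0:H0→d1:-→d2:-→d3:-→d4:-→d5:-→d6:-→d7:-→d8:-→d9:-→d10:-→d11:-→d12:-→d13:-→d14:-→d15:-→d16:H3→d17:-→d18:-→d19:-→d20:-→d21:-→d22:-→d23:-→d24:H2  best=H2
  + 17.32.80.0/20 (H1) depth=20
  ? 250.117.82.239  path d0:H0→d1:-→d2:-→d3:-→d4:-→d5:-→d6:-→d7:-→d8:-→d9:-→d10:-→d11:-→d12:-→d13:-→d14:-→d15:-→d16:H3→d17:-→d18:-→d19:-→d20:-→d21:-→d22:-→d23:-→d24:H2→d25:-→d26:-→d27:-→d28:H2→d29:-→d30:-→d31:-→d32:H0  best=H0
  + 0.0.0.0/0 (H3) depth=0
  + 17.32.64.0/18 (H3) depth=18
  ? 250.117.34.66  path d0:H3→d1:-→d2:-→d3:-→d4:-→d5:-→d6:-→d7:-→d8:-→d9:-→d10:-→d11:-→d12:-→d13:-→d14:-→d15:-→d16:H3→d17:-  best=H3
  ? 17.32.65.229  path d0:H3→d1:-→d2:-→d3:-→d4:-→d5:-→d6:-→d7:-→d8:-→d9:-→d10:-→d11:-→d12:-→d13:-→d14:-→d15:-→d16:H3→d17:-→d18:H3→d19:-  best=H3
  ? 17.32.81.95  path d0:H3→d1:-→d2:-→d3:-→d4:-→d5:-→d6:-→d7:-→d8:-→d9:-→d10:-→d11:-→d12:-→d13:-→d14:-→d15:-→d16:H3→d17:-→d18:H3→d19:-→d20:H1  best=H1
  + 250.117.82.0/24 (H2) depth=24
  ? 17.32.64.6  path d0:H3→d1:-→d2:-→d3:-→d4:-→d5:-→d6:-→d7:-→d8:-→d9:-→d10:-→d11:-→d12:-→d13:-→d14:-→d15:-→d16:H3→d17:-→d18:H3→d19:-  best=H3
  ? 17.32.64.16  path d0:H3→d1:-→d2:-→d3:-→d4:-→d5:-→d6:-→d7:-→d8:-→d9:-→d10:-→d11:-→d12:-→d13:-→d14:-→d15:-→d16:H3→d17:-→d18:H3→d19:-  best=H3
  + 17.0.0.0/8 (H1) depth=8
  ? 250.117.82.2  path d0:H3→d1:-→d2:-→d3:-→d4:-→d5:-→d6:-→d7:-→d8:-→d9:-→d10:-→d11:-→d12:-→d13:-→d14:-→d15:-→d16:H3→d17:-→d18:-→d19:-→d20:-→d21:-→d22:-→d23:-→d24:H2  best=H2
  del 250.117.0.0/16 (clear depth 16)

== LOOKUPS ==
["H2","H3","H2","H2","H3","H3","H0","H3","H2","H3","H2","H0","H3","H3","H1","H3","H3","H2"]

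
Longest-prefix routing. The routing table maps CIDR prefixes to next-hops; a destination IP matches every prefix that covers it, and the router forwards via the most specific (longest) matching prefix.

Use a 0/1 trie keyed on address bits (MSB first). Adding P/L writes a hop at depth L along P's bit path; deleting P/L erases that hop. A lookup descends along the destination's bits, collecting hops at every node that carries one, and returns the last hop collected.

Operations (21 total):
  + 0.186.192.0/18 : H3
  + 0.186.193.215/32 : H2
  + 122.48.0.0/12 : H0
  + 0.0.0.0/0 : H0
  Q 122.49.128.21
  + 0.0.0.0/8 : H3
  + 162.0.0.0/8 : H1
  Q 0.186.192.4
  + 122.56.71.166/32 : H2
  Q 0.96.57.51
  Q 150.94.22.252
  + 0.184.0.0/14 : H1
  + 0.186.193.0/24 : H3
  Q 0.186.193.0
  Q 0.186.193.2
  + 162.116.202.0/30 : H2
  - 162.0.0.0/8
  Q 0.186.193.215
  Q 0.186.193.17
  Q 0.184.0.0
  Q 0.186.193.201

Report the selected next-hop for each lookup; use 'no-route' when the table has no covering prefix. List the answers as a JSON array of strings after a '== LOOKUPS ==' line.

Process each operation:
  add 0.186.192.0/18 -> H3 at depth 18
  add 0.186.193.215/32 -> H2 at depth 32
  add 122.48.0.0/12 -> H0 at depth 12
  add 0.0.0.0/0 -> H0 at depth 0
  lookup 122.49.128.21: bits 011110100011 walk d0:H0→d1:-→d2:-→d3:-→d4:-→d5:-→d6:-→d7:-→d8:-→d9:-→d10:-→d11:-→d12:H0 -> H0
  add 0.0.0.0/8 -> H3 at depth 8
  add 162.0.0.0/8 -> H1 at depth 8
  lookup 0.186.192.4: bits 00000000101110101100000 walk d0:H0→d1:-→d2:-→d3:-→d4:-→d5:-→d6:-→d7:-→d8:H3→d9:-→d10:-→d11:-→d12:-→d13:-→d14:-→d15:-→d16:-→d17:-→d18:H3→d19:-→d20:-→d21:-→d22:-→d23:- -> H3
  add 122.56.71.166/32 -> H2 at depth 32
  lookup 0.96.57.51: bits 00000000 walk d0:H0→d1:-→d2:-→d3:-→d4:-→d5:-→d6:-→d7:-→d8:H3 -> H3
  lookup 150.94.22.252: bits 10 walk d0:H0→d1:-→d2:- -> H0
  add 0.184.0.0/14 -> H1 at depth 14
  add 0.186.193.0/24 -> H3 at depth 24
  lookup 0.186.193.0: bits 000000001011101011000001 walk d0:H0→d1:-→d2:-→d3:-→d4:-→d5:-→d6:-→d7:-→d8:H3→d9:-→d10:-→d11:-→d12:-→d13:-→d14:H1→d15:-→d16:-→d17:-→d18:H3→d19:-→d20:-→d21:-→d22:-→d23:-→d24:H3 -> H3
  lookup 0.186.193.2: bits 000000001011101011000001 walk d0:H0→d1:-→d2:-→d3:-→d4:-→d5:-→d6:-→d7:-→d8:H3→d9:-→d10:-→d11:-→d12:-→d13:-→d14:H1→d15:-→d16:-→d17:-→d18:H3→d19:-→d20:-→d21:-→d22:-→d23:-→d24:H3 -> H3
  add 162.116.202.0/30 -> H2 at depth 30
  - 162.0.0.0/8 clear@8
  lookup 0.186.193.215: bits 00000000101110101100000111010111 walk d0:H0→d1:-→d2:-→d3:-→d4:-→d5:-→d6:-→d7:-→d8:H3→d9:-→d10:-→d11:-→d12:-→d13:-→d14:H1→d15:-→d16:-→d17:-→d18:H3→d19:-→d20:-→d21:-→d22:-→d23:-→d24:H3→d25:-→d26:-→d27:-→d28:-→d29:-→d30:-→d31:-→d32:H2 -> H2
  lookup 0.186.193.17: bits 000000001011101011000001 walk d0:H0→d1:-→d2:-→d3:-→d4:-→d5:-→d6:-→d7:-→d8:H3→d9:-→d10:-→d11:-→d12:-→d13:-→d14:H1→d15:-→d16:-→d17:-→d18:H3→d19:-→d20:-→d21:-→d22:-→d23:-→d24:H3 -> H3
  lookup 0.184.0.0: bits 00000000101110 walk d0:H0→d1:-→d2:-→d3:-→d4:-→d5:-→d6:-→d7:-→d8:H3→d9:-→d10:-→d11:-→d12:-→d13:-→d14:H1 -> H1
  lookup 0.186.193.201: bits 000000001011101011000001110 walk d0:H0→d1:-→d2:-→d3:-→d4:-→d5:-→d6:-→d7:-→d8:H3→d9:-→d10:-→d11:-→d12:-→d13:-→d14:H1→d15:-→d16:-→d17:-→d18:H3→d19:-→d20:-→d21:-→d22:-→d23:-→d24:H3→d25:-→d26:-→d27:- -> H3

== LOOKUPS ==
["H0","H3","H3","H0","H3","H3","H2","H3","H1","H3"]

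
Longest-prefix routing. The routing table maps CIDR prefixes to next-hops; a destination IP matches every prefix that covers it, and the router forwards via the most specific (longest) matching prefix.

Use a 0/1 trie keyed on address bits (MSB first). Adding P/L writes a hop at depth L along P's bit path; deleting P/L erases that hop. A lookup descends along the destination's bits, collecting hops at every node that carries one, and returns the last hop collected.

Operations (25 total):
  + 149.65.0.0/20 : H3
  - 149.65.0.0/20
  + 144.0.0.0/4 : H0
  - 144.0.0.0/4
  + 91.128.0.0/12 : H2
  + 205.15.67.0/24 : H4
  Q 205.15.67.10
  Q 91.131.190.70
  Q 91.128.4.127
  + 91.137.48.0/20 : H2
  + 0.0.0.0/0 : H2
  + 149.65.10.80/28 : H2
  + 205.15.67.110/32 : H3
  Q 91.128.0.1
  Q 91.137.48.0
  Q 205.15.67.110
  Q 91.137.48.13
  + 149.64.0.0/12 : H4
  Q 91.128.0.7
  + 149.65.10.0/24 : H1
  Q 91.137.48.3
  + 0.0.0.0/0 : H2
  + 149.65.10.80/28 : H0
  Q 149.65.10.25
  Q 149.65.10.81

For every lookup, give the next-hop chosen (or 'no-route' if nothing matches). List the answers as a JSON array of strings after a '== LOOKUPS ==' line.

Process each operation:
  add 149.65.0.0/20 -> H3 at depth 20
  del 149.65.0.0/20 (clear depth 20)
  add 144.0.0.0/4 -> H0 at depth 4
  del 144.0.0.0/4 (clear depth 4)
  add 91.128.0.0/12 -> H2 at depth 12
  add 205.15.67.0/24 -> H4 at depth 24
  Q 205.15.67.10: descend 110011010000111101000011 ; hops seen [H4] ; pick H4
  Q 91.131.190.70: descend 010110111000 ; hops seen [H2] ; pick H2
  Q 91.128.4.127: descend 010110111000 ; hops seen [H2] ; pick H2
  add 91.137.48.0/20 -> H2 at depth 20
  add 0.0.0.0/0 -> H2 at depth 0
  add 149.65.10.80/28 -> H2 at depth 28
  add 205.15.67.110/32 -> H3 at depth 32
  Q 91.128.0.1: descend 010110111000 ; hops seen [H2,H2] ; pick H2
  Q 91.137.48.0: descend 01011011100010010011 ; hops seen [H2,H2,H2] ; pick H2
  Q 205.15.67.110: descend 11001101000011110100001101101110 ; hops seen [H2,H4,H3] ; pick H3
  Q 91.137.48.13: descend 01011011100010010011 ; hops seen [H2,H2,H2] ; pick H2
  add 149.64.0.0/12 -> H4 at depth 12
  Q 91.128.0.7: descend 010110111000 ; hops seen [H2,H2] ; pick H2
  add 149.65.10.0/24 -> H1 at depth 24
  Q 91.137.48.3: descend 01011011100010010011 ; hops seen [H2,H2,H2] ; pick H2
  add 0.0.0.0/0 -> H2 at depth 0
  add 149.65.10.80/28 -> H0 at depth 28
  Q 149.65.10.25: descend 1001010101000001000010100 ; hops seen [H2,H4,H1] ; pick H1
  Q 149.65.10.81: descend 1001010101000001000010100101 ; hops seen [H2,H4,H1,H0] ; pick H0

== LOOKUPS ==
["H4","H2","H2","H2","H2","H3","H2","H2","H2","H1","H0"]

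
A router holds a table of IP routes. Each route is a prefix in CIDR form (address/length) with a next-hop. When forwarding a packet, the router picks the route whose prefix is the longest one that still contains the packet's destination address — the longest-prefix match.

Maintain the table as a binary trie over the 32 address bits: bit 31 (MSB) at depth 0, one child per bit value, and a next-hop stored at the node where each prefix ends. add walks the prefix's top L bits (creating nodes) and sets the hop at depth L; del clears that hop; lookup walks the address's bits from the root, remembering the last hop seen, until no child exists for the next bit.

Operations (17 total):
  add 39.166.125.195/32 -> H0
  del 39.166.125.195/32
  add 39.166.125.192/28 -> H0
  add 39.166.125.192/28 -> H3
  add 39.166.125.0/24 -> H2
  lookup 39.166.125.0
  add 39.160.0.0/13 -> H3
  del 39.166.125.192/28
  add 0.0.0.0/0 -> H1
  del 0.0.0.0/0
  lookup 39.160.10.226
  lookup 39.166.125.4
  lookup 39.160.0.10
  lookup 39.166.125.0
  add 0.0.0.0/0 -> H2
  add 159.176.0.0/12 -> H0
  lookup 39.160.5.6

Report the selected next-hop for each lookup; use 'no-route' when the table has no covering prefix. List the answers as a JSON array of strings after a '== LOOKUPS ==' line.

Process each operation:
  add 39.166.125.195/32 -> H0 at depth 32
  - 39.166.125.195/32 clear@32
  add 39.166.125.192/28 -> H0 at depth 28
  add 39.166.125.192/28 -> H3 at depth 28
  add 39.166.125.0/24 -> H2 at depth 24
  lookup 39.166.125.0: bits 001001111010011001111101 walk d0:-→d1:-→d2:-→d3:-→d4:-→d5:-→d6:-→d7:-→d8:-→d9:-→d10:-→d11:-→d12:-→d13:-→d14:-→d15:-→d16:-→d17:-→d18:-→d19:-→d20:-→d21:-→d22:-→d23:-→d24:H2 -> H2
  add 39.160.0.0/13 -> H3 at depth 13
  - 39.166.125.192/28 clear@28
  add 0.0.0.0/0 -> H1 at depth 0
  - 0.0.0.0/0 clear@0
  lookup 39.160.10.226: bits 0010011110100 walk d0:-→d1:-→d2:-→d3:-→d4:-→d5:-→d6:-→d7:-→d8:-→d9:-→d10:-→d11:-→d12:-→d13:H3 -> H3
  lookup 39.166.125.4: bits 001001111010011001111101 walk d0:-→d1:-→d2:-→d3:-→d4:-→d5:-→d6:-→d7:-→d8:-→d9:-→d10:-→d11:-→d12:-→d13:H3→d14:-→d15:-→d16:-→d17:-→d18:-→d19:-→d20:-→d21:-→d22:-→d23:-→d24:H2 -> H2
  lookup 39.160.0.10: bits 0010011110100 walk d0:-→d1:-→d2:-→d3:-→d4:-→d5:-→d6:-→d7:-→d8:-→d9:-→d10:-→d11:-→d12:-→d13:H3 -> H3
  lookup 39.166.125.0: bits 001001111010011001111101 walk d0:-→d1:-→d2:-→d3:-→d4:-→d5:-→d6:-→d7:-→d8:-→d9:-→d10:-→d11:-→d12:-→d13:H3→d14:-→d15:-→d16:-→d17:-→d18:-→d19:-→d20:-→d21:-→d22:-→d23:-→d24:H2 -> H2
  add 0.0.0.0/0 -> H2 at depth 0
  add 159.176.0.0/12 -> H0 at depth 12
  lookup 39.160.5.6: bits 0010011110100 walk d0:H2→d1:-→d2:-→d3:-→d4:-→d5:-→d6:-→d7:-→d8:-→d9:-→d10:-→d11:-→d12:-→d13:H3 -> H3

== LOOKUPS ==
["H2","H3","H2","H3","H2","H3"]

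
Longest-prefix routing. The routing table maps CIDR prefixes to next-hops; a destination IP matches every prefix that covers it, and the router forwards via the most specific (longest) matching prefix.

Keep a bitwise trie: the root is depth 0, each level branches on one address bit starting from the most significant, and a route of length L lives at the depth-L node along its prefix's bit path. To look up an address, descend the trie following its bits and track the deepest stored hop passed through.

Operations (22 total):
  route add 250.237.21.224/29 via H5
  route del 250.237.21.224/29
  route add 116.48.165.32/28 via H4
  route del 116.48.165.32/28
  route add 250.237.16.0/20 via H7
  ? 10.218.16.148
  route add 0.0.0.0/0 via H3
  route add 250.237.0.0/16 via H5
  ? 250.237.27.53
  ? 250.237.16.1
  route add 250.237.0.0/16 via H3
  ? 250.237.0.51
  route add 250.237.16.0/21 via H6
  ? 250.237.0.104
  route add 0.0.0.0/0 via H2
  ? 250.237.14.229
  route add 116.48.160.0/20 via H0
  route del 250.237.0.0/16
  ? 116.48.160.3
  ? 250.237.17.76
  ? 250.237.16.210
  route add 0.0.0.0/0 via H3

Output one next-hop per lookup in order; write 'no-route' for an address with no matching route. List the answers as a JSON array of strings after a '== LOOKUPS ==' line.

Apply in order:
  + 250.237.21.224/29 (H5) depth=29
  - 250.237.21.224/29 clear@29
  + 116.48.165.32/28 (H4) depth=28
  - 116.48.165.32/28 clear@28
  + 250.237.16.0/20 (H7) depth=20
  ? 10.218.16.148  path d0:-→d1:-  best=no-route
  + 0.0.0.0/0 (H3) depth=0
  + 250.237.0.0/16 (H5) depth=16
  ? 250.237.27.53  path d0:H3→d1:-→d2:-→d3:-→d4:-→d5:-→d6:-→d7:-→d8:-→d9:-→d10:-→d11:-→d12:-→d13:-→d14:-→d15:-→d16:H5→d17:-→d18:-→d19:-→d20:H7  best=H7
  ? 250.237.16.1  path d0:H3→d1:-→d2:-→d3:-→d4:-→d5:-→d6:-→d7:-→d8:-→d9:-→d10:-→d11:-→d12:-→d13:-→d14:-→d15:-→d16:H5→d17:-→d18:-→d19:-→d20:H7→d21:-  best=H7
  + 250.237.0.0/16 (H3) depth=16
  ? 250.237.0.51  path d0:H3→d1:-→d2:-→d3:-→d4:-→d5:-→d6:-→d7:-→d8:-→d9:-→d10:-→d11:-→d12:-→d13:-→d14:-→d15:-→d16:H3→d17:-→d18:-→d19:-  best=H3
  + 250.237.16.0/21 (H6) depth=21
  ? 250.237.0.104  path d0:H3→d1:-→d2:-→d3:-→d4:-→d5:-→d6:-→d7:-→d8:-→d9:-→d10:-→d11:-→d12:-→d13:-→d14:-→d15:-→d16:H3→d17:-→d18:-→d19:-  best=H3
  + 0.0.0.0/0 (H2) depth=0
  ? 250.237.14.229  path d0:H2→d1:-→d2:-→d3:-→d4:-→d5:-→d6:-→d7:-→d8:-→d9:-→d10:-→d11:-→d12:-→d13:-→d14:-→d15:-→d16:H3→d17:-→d18:-→d19:-  best=H3
  + 116.48.160.0/20 (H0) depth=20
  - 250.237.0.0/16 clear@16
  ? 116.48.160.3  path d0:H2→d1:-→d2:-→d3:-→d4:-→d5:-→d6:-→d7:-→d8:-→d9:-→d10:-→d11:-→d12:-→d13:-→d14:-→d15:-→d16:-→d17:-→d18:-→d19:-→d20:H0→d21:-  best=H0
  ? 250.237.17.76  path d0:H2→d1:-→d2:-→d3:-→d4:-→d5:-→d6:-→d7:-→d8:-→d9:-→d10:-→d11:-→d12:-→d13:-→d14:-→d15:-→d16:-→d17:-→d18:-→d19:-→d20:H7→d21:H6  best=H6
  ? 250.237.16.210  path d0:H2→d1:-→d2:-→d3:-→d4:-→d5:-→d6:-→d7:-→d8:-→d9:-→d10:-→d11:-→d12:-→d13:-→d14:-→d15:-→d16:-→d17:-→d18:-→d19:-→d20:H7→d21:H6  best=H6
  + 0.0.0.0/0 (H3) depth=0

== LOOKUPS ==
["no-route","H7","H7","H3","H3","H3","H0","H6","H6"]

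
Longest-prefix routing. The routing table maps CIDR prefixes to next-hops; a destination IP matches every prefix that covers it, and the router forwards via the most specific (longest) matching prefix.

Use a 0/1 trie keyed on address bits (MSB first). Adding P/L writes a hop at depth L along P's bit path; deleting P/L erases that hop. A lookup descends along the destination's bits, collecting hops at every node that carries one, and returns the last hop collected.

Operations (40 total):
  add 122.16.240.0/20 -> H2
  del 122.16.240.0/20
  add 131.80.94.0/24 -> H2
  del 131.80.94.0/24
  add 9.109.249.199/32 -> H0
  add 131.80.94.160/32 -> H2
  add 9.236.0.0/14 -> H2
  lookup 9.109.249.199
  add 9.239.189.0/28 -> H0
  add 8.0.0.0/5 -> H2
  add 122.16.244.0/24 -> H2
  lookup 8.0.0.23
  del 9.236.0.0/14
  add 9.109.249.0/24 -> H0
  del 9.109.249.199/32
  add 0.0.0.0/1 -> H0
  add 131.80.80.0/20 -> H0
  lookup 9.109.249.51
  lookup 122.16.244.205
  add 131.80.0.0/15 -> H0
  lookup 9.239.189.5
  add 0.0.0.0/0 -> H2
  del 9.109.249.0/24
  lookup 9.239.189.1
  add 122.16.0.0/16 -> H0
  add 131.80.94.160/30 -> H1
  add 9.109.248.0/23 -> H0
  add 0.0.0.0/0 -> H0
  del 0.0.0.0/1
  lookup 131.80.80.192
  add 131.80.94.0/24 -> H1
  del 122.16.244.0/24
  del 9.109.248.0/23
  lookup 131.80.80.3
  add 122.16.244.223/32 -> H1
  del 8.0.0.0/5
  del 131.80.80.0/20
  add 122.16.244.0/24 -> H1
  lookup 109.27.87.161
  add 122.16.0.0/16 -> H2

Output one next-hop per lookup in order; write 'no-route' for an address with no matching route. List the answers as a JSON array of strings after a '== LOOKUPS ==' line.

Process each operation:
  + 122.16.240.0/20 (H2) depth=20
  del 122.16.240.0/20 (clear depth 20)
  + 131.80.94.0/24 (H2) depth=24
  del 131.80.94.0/24 (clear depth 24)
  + 9.109.249.199/32 (H0) depth=32
  + 131.80.94.160/32 (H2) depth=32
  + 9.236.0.0/14 (H2) depth=14
  lookup 9.109.249.199: bits 00001001011011011111100111000111 walk d0:-→d1:-→d2:-→d3:-→d4:-→d5:-→d6:-→d7:-→d8:-→d9:-→d10:-→d11:-→d12:-→d13:-→d14:-→d15:-→d16:-→d17:-→d18:-→d19:-→d20:-→d21:-→d22:-→d23:-→d24:-→d25:-→d26:-→d27:-→d28:-→d29:-→d30:-→d31:-→d32:H0 -> H0
  + 9.239.189.0/28 (H0) depth=28
  + 8.0.0.0/5 (H2) depth=5
  + 122.16.244.0/24 (H2) depth=24
  lookup 8.0.0.23: bits 0000100 walk d0:-→d1:-→d2:-→d3:-→d4:-→d5:H2→d6:-→d7:- -> H2
  del 9.236.0.0/14 (clear depth 14)
  + 9.109.249.0/24 (H0) depth=24
  del 9.109.249.199/32 (clear depth 32)
  + 0.0.0.0/1 (H0) depth=1
  + 131.80.80.0/20 (H0) depth=20
  lookup 9.109.249.51: bits 000010010110110111111001 walk d0:-→d1:H0→d2:-→d3:-→d4:-→d5:H2→d6:-→d7:-→d8:-→d9:-→d10:-→d11:-→d12:-→d13:-→d14:-→d15:-→d16:-→d17:-→d18:-→d19:-→d20:-→d21:-→d22:-→d23:-→d24:H0 -> H0
  lookup 122.16.244.205: bits 011110100001000011110100 walk d0:-→d1:H0→d2:-→d3:-→d4:-→d5:-→d6:-→d7:-→d8:-→d9:-→d10:-→d11:-→d12:-→d13:-→d14:-→d15:-→d16:-→d17:-→d18:-→d19:-→d20:-→d21:-→d22:-→d23:-→d24:H2 -> H2
  + 131.80.0.0/15 (H0) depth=15
  lookup 9.239.189.5: bits 0000100111101111101111010000 walk d0:-→d1:H0→d2:-→d3:-→d4:-→d5:H2→d6:-→d7:-→d8:-→d9:-→d10:-→d11:-→d12:-→d13:-→d14:-→d15:-→d16:-→d17:-→d18:-→d19:-→d20:-→d21:-→d22:-→d23:-→d24:-→d25:-→d26:-→d27:-→d28:H0 -> H0
  + 0.0.0.0/0 (H2) depth=0
  del 9.109.249.0/24 (clear depth 24)
  lookup 9.239.189.1: bits 0000100111101111101111010000 walk d0:H2→d1:H0→d2:-→d3:-→d4:-→d5:H2→d6:-→d7:-→d8:-→d9:-→d10:-→d11:-→d12:-→d13:-→d14:-→d15:-→d16:-→d17:-→d18:-→d19:-→d20:-→d21:-→d22:-→d23:-→d24:-→d25:-→d26:-→d27:-→d28:H0 -> H0
  + 122.16.0.0/16 (H0) depth=16
  + 131.80.94.160/30 (H1) depth=30
  + 9.109.248.0/23 (H0) depth=23
  + 0.0.0.0/0 (H0) depth=0
  del 0.0.0.0/1 (clear depth 1)
  lookup 131.80.80.192: bits 10000011010100000101 walk d0:H0→d1:-→d2:-→d3:-→d4:-→d5:-→d6:-→d7:-→d8:-→d9:-→d10:-→d11:-→d12:-→d13:-→d14:-→d15:H0→d16:-→d17:-→d18:-→d19:-→d20:H0 -> H0
  + 131.80.94.0/24 (H1) depth=24
  del 122.16.244.0/24 (clear depth 24)
  del 9.109.248.0/23 (clear depth 23)
  lookup 131.80.80.3: bits 10000011010100000101 walk d0:H0→d1:-→d2:-→d3:-→d4:-→d5:-→d6:-→d7:-→d8:-→d9:-→d10:-→d11:-→d12:-→d13:-→d14:-→d15:H0→d16:-→d17:-→d18:-→d19:-→d20:H0 -> H0
  + 122.16.244.223/32 (H1) depth=32
  del 8.0.0.0/5 (clear depth 5)
  del 131.80.80.0/20 (clear depth 20)
  + 122.16.244.0/24 (H1) depth=24
  lookup 109.27.87.161: bits 011 walk d0:H0→d1:-→d2:-→d3:- -> H0
  + 122.16.0.0/16 (H2) depth=16

== LOOKUPS ==
["H0","H2","H0","H2","H0","H0","H0","H0","H0"]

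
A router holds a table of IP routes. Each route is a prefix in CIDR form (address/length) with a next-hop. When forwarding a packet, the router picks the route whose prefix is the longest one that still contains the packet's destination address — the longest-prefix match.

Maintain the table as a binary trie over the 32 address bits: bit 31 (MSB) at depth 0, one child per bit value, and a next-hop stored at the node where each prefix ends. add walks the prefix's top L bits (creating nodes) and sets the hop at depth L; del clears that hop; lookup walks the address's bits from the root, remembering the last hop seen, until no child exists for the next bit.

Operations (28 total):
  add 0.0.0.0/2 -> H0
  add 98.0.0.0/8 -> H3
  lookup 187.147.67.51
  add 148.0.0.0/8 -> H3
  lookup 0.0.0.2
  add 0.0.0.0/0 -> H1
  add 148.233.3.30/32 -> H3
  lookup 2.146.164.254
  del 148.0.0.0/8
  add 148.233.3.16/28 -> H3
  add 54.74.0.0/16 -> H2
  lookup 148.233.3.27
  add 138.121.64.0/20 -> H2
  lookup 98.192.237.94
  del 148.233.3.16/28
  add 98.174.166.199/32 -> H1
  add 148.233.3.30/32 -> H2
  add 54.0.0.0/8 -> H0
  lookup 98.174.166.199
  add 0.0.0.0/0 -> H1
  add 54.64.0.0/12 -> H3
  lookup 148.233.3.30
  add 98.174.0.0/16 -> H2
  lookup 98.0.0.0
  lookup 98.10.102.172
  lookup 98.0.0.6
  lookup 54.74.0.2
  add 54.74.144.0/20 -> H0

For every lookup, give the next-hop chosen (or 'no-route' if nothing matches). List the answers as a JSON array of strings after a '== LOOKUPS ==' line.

Trace:
  + 0.0.0.0/2 (H0) depth=2
  + 98.0.0.0/8 (H3) depth=8
  Q 187.147.67.51: descend ε ; hops seen [∅] ; pick no-route
  + 148.0.0.0/8 (H3) depth=8
  Q 0.0.0.2: descend 00 ; hops seen [H0] ; pick H0
  + 0.0.0.0/0 (H1) depth=0
  + 148.233.3.30/32 (H3) depth=32
  Q 2.146.164.254: descend 00 ; hops seen [H1,H0] ; pick H0
  del 148.0.0.0/8 (clear depth 8)
  + 148.233.3.16/28 (H3) depth=28
  + 54.74.0.0/16 (H2) depth=16
  Q 148.233.3.27: descend 10010100111010010000001100011 ; hops seen [H1,H3] ; pick H3
  + 138.121.64.0/20 (H2) depth=20
  Q 98.192.237.94: descend 01100010 ; hops seen [H1,H3] ; pick H3
  del 148.233.3.16/28 (clear depth 28)
  + 98.174.166.199/32 (H1) depth=32
  + 148.233.3.30/32 (H2) depth=32
  + 54.0.0.0/8 (H0) depth=8
  Q 98.174.166.199: descend 01100010101011101010011011000111 ; hops seen [H1,H3,H1] ; pick H1
  + 0.0.0.0/0 (H1) depth=0
  + 54.64.0.0/12 (H3) depth=12
  Q 148.233.3.30: descend 10010100111010010000001100011110 ; hops seen [H1,H2] ; pick H2
  + 98.174.0.0/16 (H2) depth=16
  Q 98.0.0.0: descend 01100010 ; hops seen [H1,H3] ; pick H3
  Q 98.10.102.172: descend 01100010 ; hops seen [H1,H3] ; pick H3
  Q 98.0.0.6: descend 01100010 ; hops seen [H1,H3] ; pick H3
  Q 54.74.0.2: descend 0011011001001010 ; hops seen [H1,H0,H0,H3,H2] ; pick H2
  + 54.74.144.0/20 (H0) depth=20

== LOOKUPS ==
["no-route","H0","H0","H3","H3","H1","H2","H3","H3","H3","H2"]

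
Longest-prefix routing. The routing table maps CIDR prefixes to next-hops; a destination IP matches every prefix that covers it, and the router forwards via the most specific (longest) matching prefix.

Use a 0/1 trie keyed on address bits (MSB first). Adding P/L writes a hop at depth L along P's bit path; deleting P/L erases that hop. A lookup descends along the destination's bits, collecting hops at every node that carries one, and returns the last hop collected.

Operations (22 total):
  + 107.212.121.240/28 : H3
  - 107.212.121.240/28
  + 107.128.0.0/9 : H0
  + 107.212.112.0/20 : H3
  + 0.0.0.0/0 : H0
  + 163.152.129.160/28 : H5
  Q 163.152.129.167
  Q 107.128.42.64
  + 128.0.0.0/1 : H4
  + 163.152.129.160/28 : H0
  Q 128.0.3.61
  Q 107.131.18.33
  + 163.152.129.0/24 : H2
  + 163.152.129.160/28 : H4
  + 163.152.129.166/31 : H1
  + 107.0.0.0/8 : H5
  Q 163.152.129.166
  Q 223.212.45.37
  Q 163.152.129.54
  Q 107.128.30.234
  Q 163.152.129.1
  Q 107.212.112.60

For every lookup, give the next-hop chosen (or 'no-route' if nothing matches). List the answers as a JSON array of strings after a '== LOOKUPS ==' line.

Trace:
  add 107.212.121.240/28 -> H3 at depth 28
  - 107.212.121.240/28 clear@28
  add 107.128.0.0/9 -> H0 at depth 9
  add 107.212.112.0/20 -> H3 at depth 20
  add 0.0.0.0/0 -> H0 at depth 0
  add 163.152.129.160/28 -> H5 at depth 28
  Q 163.152.129.167: descend 1010001110011000100000011010 ; hops seen [H0,H5] ; pick H5
  Q 107.128.42.64: descend 011010111 ; hops seen [H0,H0] ; pick H0
  add 128.0.0.0/1 -> H4 at depth 1
  add 163.152.129.160/28 -> H0 at depth 28
  Q 128.0.3.61: descend 10 ; hops seen [H0,H4] ; pick H4
  Q 107.131.18.33: descend 011010111 ; hops seen [H0,H0] ; pick H0
  add 163.152.129.0/24 -> H2 at depth 24
  add 163.152.129.160/28 -> H4 at depth 28
  add 163.152.129.166/31 -> H1 at depth 31
  add 107.0.0.0/8 -> H5 at depth 8
  Q 163.152.129.166: descend 1010001110011000100000011010011 ; hops seen [H0,H4,H2,H4,H1] ; pick H1
  Q 223.212.45.37: descend 1 ; hops seen [H0,H4] ; pick H4
  Q 163.152.129.54: descend 101000111001100010000001 ; hops seen [H0,H4,H2] ; pick H2
  Q 107.128.30.234: descend 011010111 ; hops seen [H0,H5,H0] ; pick H0
  Q 163.152.129.1: descend 101000111001100010000001 ; hops seen [H0,H4,H2] ; pick H2
  Q 107.212.112.60: descend 01101011110101000111 ; hops seen [H0,H5,H0,H3] ; pick H3

== LOOKUPS ==
["H5","H0","H4","H0","H1","H4","H2","H0","H2","H3"]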